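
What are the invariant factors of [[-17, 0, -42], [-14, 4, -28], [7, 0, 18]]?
x - 4, (x - 4)(x + 3)

The Jordan structure of A has elementary divisors (x + 3), (x - 4), (x - 4). Arranging the block sizes at each eigenvalue in decreasing order and taking row products gives the invariant factors.

Invariant factors (smallest first, each dividing the next): x - 4, (x - 4)(x + 3).

Check: the last factor (x - 4)(x + 3) is the minimal polynomial, and the product (x - 4)^2(x + 3) is the characteristic polynomial.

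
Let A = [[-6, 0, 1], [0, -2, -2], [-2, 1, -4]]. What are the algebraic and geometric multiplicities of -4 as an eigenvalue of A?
algebraic multiplicity 3, geometric multiplicity 1

The characteristic polynomial is (x + 4)^3, so the factor x + 4 appears with exponent 3: the algebraic multiplicity is 3.

rank(A + 4I) = 2, so the eigenspace has dimension 3 - 2 = 1: the geometric multiplicity is 1.

Since 1 < 3, A is not diagonalizable.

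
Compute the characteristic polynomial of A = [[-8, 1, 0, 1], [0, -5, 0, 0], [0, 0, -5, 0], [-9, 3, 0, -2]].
χ_A(x) = (x + 5)^4

xI - A = [[x + 8, -1, 0, -1], [0, x + 5, 0, 0], [0, 0, x + 5, 0], [9, -3, 0, x + 2]].

Expanding det(xI - A) along the first row:
det(xI - A) = + (x + 8)·det([[x + 5, 0, 0], [0, x + 5, 0], [-3, 0, x + 2]]) - (-1)·det([[0, 0, 0], [0, x + 5, 0], [9, 0, x + 2]]) + (0)·det([[0, x + 5, 0], [0, 0, 0], [9, -3, x + 2]]) - (-1)·det([[0, x + 5, 0], [0, 0, x + 5], [9, -3, 0]]).

Evaluating gives χ_A(x) = x^4 + 20x^3 + 150x^2 + 500x + 625 = (x + 5)^4.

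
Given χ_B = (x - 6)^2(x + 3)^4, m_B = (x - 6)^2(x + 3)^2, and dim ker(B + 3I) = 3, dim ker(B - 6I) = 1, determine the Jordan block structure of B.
Jordan blocks: (-3, 2), (-3, 1), (-3, 1), (6, 2)

λ = -3: algebraic multiplicity 4 (exponent in χ_B), largest block size 2 (exponent in m_B), 3 blocks (geometric multiplicity). These force block sizes [2, 1, 1].
λ = 6: algebraic multiplicity 2 (exponent in χ_B), largest block size 2 (exponent in m_B), 1 block (geometric multiplicity). This forces block sizes [2].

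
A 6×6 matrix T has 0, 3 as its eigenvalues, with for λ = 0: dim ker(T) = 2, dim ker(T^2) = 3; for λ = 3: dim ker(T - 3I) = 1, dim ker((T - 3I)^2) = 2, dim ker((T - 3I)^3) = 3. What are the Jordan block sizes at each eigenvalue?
Jordan blocks: (0, 2), (0, 1), (3, 3)

λ = 0: successive nullity increments [2, 1] count blocks of size ≥ k; block sizes are [2, 1].
λ = 3: successive nullity increments [1, 1, 1] count blocks of size ≥ k; block sizes are [3].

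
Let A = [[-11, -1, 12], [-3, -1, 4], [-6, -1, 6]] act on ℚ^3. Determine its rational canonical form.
R = [[0, 0, -8], [1, 0, -12], [0, 1, -6]]

The invariant factors of A (the non-unit diagonal entries of the Smith normal form of xI - A over ℚ[x]) are (x + 2)^3, each dividing the next. The characteristic polynomial is their product, (x + 2)^3.

The rational canonical form is the block-diagonal matrix of companion matrices C(f_i):
R = [[0, 0, -8], [1, 0, -12], [0, 1, -6]].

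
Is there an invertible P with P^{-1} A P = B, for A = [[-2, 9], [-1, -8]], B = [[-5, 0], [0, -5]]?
No.

Both have characteristic polynomial (x + 5)^2, but the minimal polynomial of A is (x + 5)^2 while the minimal polynomial of B is x + 5. The minimal polynomial is a similarity invariant, so A and B are not similar.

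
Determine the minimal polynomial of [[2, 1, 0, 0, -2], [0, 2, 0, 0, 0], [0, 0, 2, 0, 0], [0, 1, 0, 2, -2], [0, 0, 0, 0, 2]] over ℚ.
The characteristic polynomial factors as (x - 2)^5. The minimal polynomial is ∏(x - λ)^{k_λ} where k_λ is the size of the largest Jordan block at λ.

For λ = 2: rank(A - 2I) = 1, and the largest Jordan block has size 2 (the smallest k with rank((A - 2I)^k) = rank((A - 2I)^(k+1))).

So m_A(x) = (x - 2)^2.

m_A(x) = (x - 2)^2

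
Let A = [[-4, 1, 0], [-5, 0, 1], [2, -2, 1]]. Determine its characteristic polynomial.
xI - A = [[x + 4, -1, 0], [5, x, -1], [-2, 2, x - 1]].

Expanding det(xI - A) along the first row:
det(xI - A) = + (x + 4)·det([[x, -1], [2, x - 1]]) - (-1)·det([[5, -1], [-2, x - 1]]) + (0)·det([[5, x], [-2, 2]]).

Evaluating gives χ_A(x) = x^3 + 3x^2 + 3x + 1 = (x + 1)^3.

χ_A(x) = (x + 1)^3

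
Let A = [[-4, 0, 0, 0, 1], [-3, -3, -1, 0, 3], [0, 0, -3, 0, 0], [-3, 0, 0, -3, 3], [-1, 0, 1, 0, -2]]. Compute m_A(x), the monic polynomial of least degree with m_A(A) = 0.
The characteristic polynomial factors as (x + 3)^5. The minimal polynomial is ∏(x - λ)^{k_λ} where k_λ is the size of the largest Jordan block at λ.

For λ = -3: rank(A + 3I) = 2, and the largest Jordan block has size 3 (the smallest k with rank((A + 3I)^k) = rank((A + 3I)^(k+1))).

So m_A(x) = (x + 3)^3.

m_A(x) = (x + 3)^3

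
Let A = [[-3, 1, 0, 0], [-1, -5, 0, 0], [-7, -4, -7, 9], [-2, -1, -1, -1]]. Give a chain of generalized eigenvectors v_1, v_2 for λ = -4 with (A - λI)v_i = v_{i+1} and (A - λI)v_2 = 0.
We seek v_1 ∈ ker((A + 4I)^2) \ ker(A + 4I), then set v_{i+1} = (A + 4I) v_i.

One such chain is v_1 = [[0, 1, 1, 1]]^T, v_2 = [[1, -1, 2, 1]]^T. Check: (A + 4I) v_2 = [[0, 0, 0, 0]]^T = 0.

v_1 = [[0, 1, 1, 1]]^T, v_2 = [[1, -1, 2, 1]]^T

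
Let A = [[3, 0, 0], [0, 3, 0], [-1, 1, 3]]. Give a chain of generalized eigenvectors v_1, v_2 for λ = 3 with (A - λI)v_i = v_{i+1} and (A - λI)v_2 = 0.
v_1 = [[0, 1, 0]]^T, v_2 = [[0, 0, 1]]^T

We seek v_1 ∈ ker((A - 3I)^2) \ ker(A - 3I), then set v_{i+1} = (A - 3I) v_i.

One such chain is v_1 = [[0, 1, 0]]^T, v_2 = [[0, 0, 1]]^T. Check: (A - 3I) v_2 = [[0, 0, 0]]^T = 0.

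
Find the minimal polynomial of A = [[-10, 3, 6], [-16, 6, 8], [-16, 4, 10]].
The characteristic polynomial factors as (x - 2)^3. The minimal polynomial is ∏(x - λ)^{k_λ} where k_λ is the size of the largest Jordan block at λ.

For λ = 2: rank(A - 2I) = 1, and the largest Jordan block has size 2 (the smallest k with rank((A - 2I)^k) = rank((A - 2I)^(k+1))).

So m_A(x) = (x - 2)^2.

m_A(x) = (x - 2)^2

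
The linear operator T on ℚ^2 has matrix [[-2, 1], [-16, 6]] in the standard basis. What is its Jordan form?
The characteristic polynomial is det(xI - A) = (x - 2)^2, so the eigenvalues are 2 (algebraic multiplicity 2).

For λ = 2: rank(A - 2I) = 1, rank((A - 2I)^2) = 0. The eigenspace has dimension 2 - 1 = 1, so there is 1 Jordan block; the rank sequence gives block sizes [2].

Assembling the blocks gives the Jordan form J above.

J = [[2, 1], [0, 2]]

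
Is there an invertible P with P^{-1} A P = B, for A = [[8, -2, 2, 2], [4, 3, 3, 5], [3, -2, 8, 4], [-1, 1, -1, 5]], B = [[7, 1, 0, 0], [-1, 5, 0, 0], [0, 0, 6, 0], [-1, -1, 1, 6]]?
Two matrices over a field are similar if and only if they have the same invariant factors.

Both A and B have characteristic polynomial (x - 6)^4 and minimal polynomial (x - 6)^2. Computing further, both have invariant factors (x - 6)^2, (x - 6)^2. Hence A and B are similar.

Yes.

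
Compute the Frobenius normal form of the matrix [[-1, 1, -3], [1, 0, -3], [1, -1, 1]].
The invariant factors of A (the non-unit diagonal entries of the Smith normal form of xI - A over ℚ[x]) are x^3 - 2x - 2, each dividing the next. The characteristic polynomial is their product, x^3 - 2x - 2.

The rational canonical form is the block-diagonal matrix of companion matrices C(f_i):
R = [[0, 0, 2], [1, 0, 2], [0, 1, 0]].

Note the characteristic polynomial does not split into linear factors over ℚ, so A has no Jordan form over ℚ; the rational canonical form exists over any field.

R = [[0, 0, 2], [1, 0, 2], [0, 1, 0]]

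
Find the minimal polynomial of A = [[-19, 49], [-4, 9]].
m_A(x) = (x + 5)^2

The characteristic polynomial factors as (x + 5)^2. The minimal polynomial is ∏(x - λ)^{k_λ} where k_λ is the size of the largest Jordan block at λ.

For λ = -5: rank(A + 5I) = 1, and the largest Jordan block has size 2 (the smallest k with rank((A + 5I)^k) = rank((A + 5I)^(k+1))).

So m_A(x) = (x + 5)^2.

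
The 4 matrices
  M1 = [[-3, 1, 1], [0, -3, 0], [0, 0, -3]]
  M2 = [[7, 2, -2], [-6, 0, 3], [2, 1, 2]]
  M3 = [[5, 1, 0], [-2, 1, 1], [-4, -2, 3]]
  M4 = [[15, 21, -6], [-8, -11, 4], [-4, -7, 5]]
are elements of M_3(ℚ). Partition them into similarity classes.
Characteristic polynomials: χ_{M1} = (x + 3)^3, χ_{M2} = (x - 3)^3, χ_{M3} = (x - 3)^3, χ_{M4} = (x - 3)^3.

{M1}: invariant factors x + 3, (x + 3)^2.

{M2, M4}: invariant factors x - 3, (x - 3)^2.

{M3}: invariant factors (x - 3)^3.

Matrices are similar if and only if their invariant-factor lists agree; the partition into similarity classes is {M1}, {M2, M4}, {M3}.

3 classes: {M1}, {M2, M4}, {M3}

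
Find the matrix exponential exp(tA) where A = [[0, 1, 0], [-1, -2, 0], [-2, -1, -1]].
e^{tA} = [[(t + 1)*e^{-t}, t*e^{-t}, 0], [-t*e^{-t}, (1 - t)*e^{-t}, 0], [t*(-t - 4)*e^{-t}/2, t*(-t - 2)*e^{-t}/2, e^{-t}]]

A has Jordan form J = [[-1, 1, 0], [0, -1, 1], [0, 0, -1]] with A = PJP^{-1}, so e^{tA} = P e^{tJ} P^{-1}.

For a Jordan block J_k(λ), e^{tJ_k(λ)} = e^{λt} · (I + tN + t^2 N^2/2! + ... + t^{k-1} N^{k-1}/(k-1)!) where N is the nilpotent superdiagonal part.

Assembling the blocks and conjugating back gives the entries of e^{tA} as shown above.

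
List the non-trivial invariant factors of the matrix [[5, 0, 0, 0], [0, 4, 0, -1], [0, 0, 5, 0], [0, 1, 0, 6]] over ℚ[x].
The Jordan structure of A has elementary divisors (x - 5)^2, (x - 5), (x - 5). Arranging the block sizes at each eigenvalue in decreasing order and taking row products gives the invariant factors.

Invariant factors (smallest first, each dividing the next): x - 5, x - 5, (x - 5)^2.

Check: the last factor (x - 5)^2 is the minimal polynomial, and the product (x - 5)^4 is the characteristic polynomial.

x - 5, x - 5, (x - 5)^2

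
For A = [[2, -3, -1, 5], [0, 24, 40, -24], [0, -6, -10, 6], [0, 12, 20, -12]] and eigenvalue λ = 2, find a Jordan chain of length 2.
We seek v_1 ∈ ker((A - 2I)^2) \ ker(A - 2I), then set v_{i+1} = (A - 2I) v_i.

One such chain is v_1 = [[0, -4, 1, -2]]^T, v_2 = [[1, 0, 0, 0]]^T. Check: (A - 2I) v_2 = [[0, 0, 0, 0]]^T = 0.

v_1 = [[0, -4, 1, -2]]^T, v_2 = [[1, 0, 0, 0]]^T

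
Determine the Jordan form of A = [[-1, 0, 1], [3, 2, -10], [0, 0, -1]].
J = [[-1, 1, 0], [0, -1, 0], [0, 0, 2]]

The characteristic polynomial is det(xI - A) = (x - 2)(x + 1)^2, so the eigenvalues are -1 (algebraic multiplicity 2), 2 (algebraic multiplicity 1).

For λ = -1: rank(A + I) = 2, rank((A + I)^2) = 1. The eigenspace has dimension 3 - 2 = 1, so there is 1 Jordan block; the rank sequence gives block sizes [2].

For λ = 2: algebraic multiplicity 1 gives one 1×1 block.

Assembling the blocks gives the Jordan form J above.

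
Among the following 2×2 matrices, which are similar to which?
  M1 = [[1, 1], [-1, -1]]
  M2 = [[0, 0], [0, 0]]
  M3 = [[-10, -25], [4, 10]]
Characteristic polynomials: χ_{M1} = x^2, χ_{M2} = x^2, χ_{M3} = x^2.

{M1, M3}: invariant factors x^2.

{M2}: invariant factors x, x.

Matrices are similar if and only if their invariant-factor lists agree; the partition into similarity classes is {M1, M3}, {M2}.

2 classes: {M1, M3}, {M2}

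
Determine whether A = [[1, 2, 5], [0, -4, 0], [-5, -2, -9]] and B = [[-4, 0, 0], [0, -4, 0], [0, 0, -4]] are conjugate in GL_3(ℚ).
No.

Both have characteristic polynomial (x + 4)^3, but the minimal polynomial of A is (x + 4)^2 while the minimal polynomial of B is x + 4. The minimal polynomial is a similarity invariant, so A and B are not similar.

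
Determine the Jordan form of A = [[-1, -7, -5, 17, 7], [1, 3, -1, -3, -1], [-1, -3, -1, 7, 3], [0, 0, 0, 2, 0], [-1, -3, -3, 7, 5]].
The characteristic polynomial is det(xI - A) = x(x - 2)^4, so the eigenvalues are 0 (algebraic multiplicity 1), 2 (algebraic multiplicity 4).

For λ = 0: algebraic multiplicity 1 gives one 1×1 block.

For λ = 2: rank(A - 2I) = 2, rank((A - 2I)^2) = 1. The eigenspace has dimension 5 - 2 = 3, so there are 3 Jordan blocks; the rank sequence gives block sizes [2, 1, 1].

Assembling the blocks gives the Jordan form J above.

J = [[0, 0, 0, 0, 0], [0, 2, 1, 0, 0], [0, 0, 2, 0, 0], [0, 0, 0, 2, 0], [0, 0, 0, 0, 2]]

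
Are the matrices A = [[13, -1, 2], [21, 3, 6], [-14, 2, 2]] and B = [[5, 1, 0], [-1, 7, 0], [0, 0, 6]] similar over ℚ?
Yes.

Two matrices over a field are similar if and only if they have the same invariant factors.

Both A and B have characteristic polynomial (x - 6)^3 and minimal polynomial (x - 6)^2. Computing further, both have invariant factors x - 6, (x - 6)^2. Hence A and B are similar.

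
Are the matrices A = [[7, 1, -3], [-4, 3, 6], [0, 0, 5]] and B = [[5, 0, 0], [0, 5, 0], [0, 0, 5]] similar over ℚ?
No.

Both have characteristic polynomial (x - 5)^3, but the minimal polynomial of A is (x - 5)^2 while the minimal polynomial of B is x - 5. The minimal polynomial is a similarity invariant, so A and B are not similar.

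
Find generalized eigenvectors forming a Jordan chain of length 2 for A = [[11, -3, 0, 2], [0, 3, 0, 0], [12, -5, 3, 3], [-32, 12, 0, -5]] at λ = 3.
We seek v_1 ∈ ker((A - 3I)^2) \ ker(A - 3I), then set v_{i+1} = (A - 3I) v_i.

One such chain is v_1 = [[1, 1, -1, -2]]^T, v_2 = [[1, 0, 1, -4]]^T. Check: (A - 3I) v_2 = [[0, 0, 0, 0]]^T = 0.

v_1 = [[1, 1, -1, -2]]^T, v_2 = [[1, 0, 1, -4]]^T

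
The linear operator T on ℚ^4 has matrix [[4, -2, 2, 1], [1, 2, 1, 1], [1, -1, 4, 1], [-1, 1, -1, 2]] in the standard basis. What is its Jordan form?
J = [[3, 1, 0, 0], [0, 3, 1, 0], [0, 0, 3, 0], [0, 0, 0, 3]]

The characteristic polynomial is det(xI - A) = (x - 3)^4, so the eigenvalues are 3 (algebraic multiplicity 4).

For λ = 3: rank(A - 3I) = 2, rank((A - 3I)^2) = 1, rank((A - 3I)^3) = 0. The eigenspace has dimension 4 - 2 = 2, so there are 2 Jordan blocks; the rank sequence gives block sizes [3, 1].

Assembling the blocks gives the Jordan form J above.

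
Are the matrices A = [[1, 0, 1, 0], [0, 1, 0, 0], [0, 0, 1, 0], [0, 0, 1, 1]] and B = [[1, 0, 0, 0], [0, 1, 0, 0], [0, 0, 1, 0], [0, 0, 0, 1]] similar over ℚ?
No.

Both have characteristic polynomial (x - 1)^4, but the minimal polynomial of A is (x - 1)^2 while the minimal polynomial of B is x - 1. The minimal polynomial is a similarity invariant, so A and B are not similar.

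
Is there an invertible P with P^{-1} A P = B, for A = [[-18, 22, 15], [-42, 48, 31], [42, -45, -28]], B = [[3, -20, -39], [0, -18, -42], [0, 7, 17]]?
Two matrices over a field are similar if and only if they have the same invariant factors.

Both A and B have characteristic polynomial (x - 3)^2(x + 4) and minimal polynomial (x - 3)^2(x + 4). Computing further, both have invariant factors (x - 3)^2(x + 4). Hence A and B are similar.

Yes.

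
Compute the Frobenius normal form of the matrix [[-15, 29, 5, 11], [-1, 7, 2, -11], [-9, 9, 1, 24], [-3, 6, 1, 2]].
The invariant factors of A (the non-unit diagonal entries of the Smith normal form of xI - A over ℚ[x]) are (x + 5)(x^3 + 4x - 1), each dividing the next. The characteristic polynomial is their product, (x + 5)(x^3 + 4x - 1).

The rational canonical form is the block-diagonal matrix of companion matrices C(f_i):
R = [[0, 0, 0, 5], [1, 0, 0, -19], [0, 1, 0, -4], [0, 0, 1, -5]].

Note the characteristic polynomial does not split into linear factors over ℚ, so A has no Jordan form over ℚ; the rational canonical form exists over any field.

R = [[0, 0, 0, 5], [1, 0, 0, -19], [0, 1, 0, -4], [0, 0, 1, -5]]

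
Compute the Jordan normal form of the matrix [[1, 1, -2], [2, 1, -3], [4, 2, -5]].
J = [[-1, 1, 0], [0, -1, 1], [0, 0, -1]]

The characteristic polynomial is det(xI - A) = (x + 1)^3, so the eigenvalues are -1 (algebraic multiplicity 3).

For λ = -1: rank(A + I) = 2, rank((A + I)^2) = 1, rank((A + I)^3) = 0. The eigenspace has dimension 3 - 2 = 1, so there is 1 Jordan block; the rank sequence gives block sizes [3].

Assembling the blocks gives the Jordan form J above.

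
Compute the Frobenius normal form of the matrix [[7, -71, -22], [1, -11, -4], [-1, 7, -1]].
R = [[0, 0, 6], [1, 0, -4], [0, 1, -5]]

The invariant factors of A (the non-unit diagonal entries of the Smith normal form of xI - A over ℚ[x]) are (x + 3)(x^2 + 2x - 2), each dividing the next. The characteristic polynomial is their product, (x + 3)(x^2 + 2x - 2).

The rational canonical form is the block-diagonal matrix of companion matrices C(f_i):
R = [[0, 0, 6], [1, 0, -4], [0, 1, -5]].

Note the characteristic polynomial does not split into linear factors over ℚ, so A has no Jordan form over ℚ; the rational canonical form exists over any field.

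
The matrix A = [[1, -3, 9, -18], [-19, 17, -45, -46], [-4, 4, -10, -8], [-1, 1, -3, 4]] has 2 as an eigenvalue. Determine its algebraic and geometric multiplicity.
The characteristic polynomial is (x - 6)^2(x - 2)(x + 2), so the factor x - 2 appears with exponent 1: the algebraic multiplicity is 1.

rank(A - 2I) = 3, so the eigenspace has dimension 4 - 3 = 1: the geometric multiplicity is 1.

algebraic multiplicity 1, geometric multiplicity 1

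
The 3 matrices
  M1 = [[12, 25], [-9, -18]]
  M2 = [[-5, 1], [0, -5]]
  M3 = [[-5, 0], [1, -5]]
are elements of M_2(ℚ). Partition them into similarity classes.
Characteristic polynomials: χ_{M1} = (x + 3)^2, χ_{M2} = (x + 5)^2, χ_{M3} = (x + 5)^2.

{M1}: invariant factors (x + 3)^2.

{M2, M3}: invariant factors (x + 5)^2.

Matrices are similar if and only if their invariant-factor lists agree; the partition into similarity classes is {M1}, {M2, M3}.

2 classes: {M1}, {M2, M3}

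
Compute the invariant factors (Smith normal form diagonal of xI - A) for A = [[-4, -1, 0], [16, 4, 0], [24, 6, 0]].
x, x^2

The Jordan structure of A has elementary divisors x^2, x. Arranging the block sizes at each eigenvalue in decreasing order and taking row products gives the invariant factors.

Invariant factors (smallest first, each dividing the next): x, x^2.

Check: the last factor x^2 is the minimal polynomial, and the product x^3 is the characteristic polynomial.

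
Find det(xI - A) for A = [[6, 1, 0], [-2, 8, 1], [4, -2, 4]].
xI - A = [[x - 6, -1, 0], [2, x - 8, -1], [-4, 2, x - 4]].

Expanding det(xI - A) along the first row:
det(xI - A) = + (x - 6)·det([[x - 8, -1], [2, x - 4]]) - (-1)·det([[2, -1], [-4, x - 4]]) + (0)·det([[2, x - 8], [-4, 2]]).

Evaluating gives χ_A(x) = x^3 - 18x^2 + 108x - 216 = (x - 6)^3.

χ_A(x) = (x - 6)^3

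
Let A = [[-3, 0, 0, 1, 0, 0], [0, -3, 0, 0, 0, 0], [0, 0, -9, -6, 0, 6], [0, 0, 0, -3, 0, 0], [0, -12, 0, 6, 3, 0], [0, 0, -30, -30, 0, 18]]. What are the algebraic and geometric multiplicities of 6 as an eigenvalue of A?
The characteristic polynomial is (x - 6)(x - 3)^2(x + 3)^3, so the factor x - 6 appears with exponent 1: the algebraic multiplicity is 1.

rank(A - 6I) = 5, so the eigenspace has dimension 6 - 5 = 1: the geometric multiplicity is 1.

algebraic multiplicity 1, geometric multiplicity 1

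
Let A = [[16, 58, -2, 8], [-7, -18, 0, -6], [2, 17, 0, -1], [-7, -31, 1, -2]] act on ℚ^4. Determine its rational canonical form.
The invariant factors of A (the non-unit diagonal entries of the Smith normal form of xI - A over ℚ[x]) are (x + 4)(x^3 - 3x + 4), each dividing the next. The characteristic polynomial is their product, (x + 4)(x^3 - 3x + 4).

The rational canonical form is the block-diagonal matrix of companion matrices C(f_i):
R = [[0, 0, 0, -16], [1, 0, 0, 8], [0, 1, 0, 3], [0, 0, 1, -4]].

Note the characteristic polynomial does not split into linear factors over ℚ, so A has no Jordan form over ℚ; the rational canonical form exists over any field.

R = [[0, 0, 0, -16], [1, 0, 0, 8], [0, 1, 0, 3], [0, 0, 1, -4]]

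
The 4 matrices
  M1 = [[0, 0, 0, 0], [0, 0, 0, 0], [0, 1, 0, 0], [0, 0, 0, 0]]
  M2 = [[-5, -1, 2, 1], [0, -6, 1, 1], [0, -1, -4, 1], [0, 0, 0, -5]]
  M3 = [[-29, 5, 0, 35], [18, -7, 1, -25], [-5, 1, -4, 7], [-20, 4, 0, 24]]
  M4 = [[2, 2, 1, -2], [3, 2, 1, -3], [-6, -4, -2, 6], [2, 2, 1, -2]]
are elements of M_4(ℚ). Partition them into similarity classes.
4 classes: {M1}, {M2}, {M3}, {M4}

Characteristic polynomials: χ_{M1} = x^4, χ_{M2} = (x + 5)^4, χ_{M3} = (x + 4)^4, χ_{M4} = x^4.

{M1}: invariant factors x, x, x^2.

{M2}: invariant factors x + 5, (x + 5)^3.

{M3}: invariant factors x + 4, (x + 4)^3.

{M4}: invariant factors x^2, x^2.

Matrices are similar if and only if their invariant-factor lists agree; the partition into similarity classes is {M1}, {M2}, {M3}, {M4}.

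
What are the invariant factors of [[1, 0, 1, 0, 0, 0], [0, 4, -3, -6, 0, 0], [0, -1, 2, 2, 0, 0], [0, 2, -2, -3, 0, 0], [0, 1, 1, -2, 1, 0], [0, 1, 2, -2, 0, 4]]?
The Jordan structure of A has elementary divisors (x - 1)^3, (x - 1), (x - 1), (x - 4). Arranging the block sizes at each eigenvalue in decreasing order and taking row products gives the invariant factors.

Invariant factors (smallest first, each dividing the next): x - 1, x - 1, (x - 4)(x - 1)^3.

Check: the last factor (x - 4)(x - 1)^3 is the minimal polynomial, and the product (x - 4)(x - 1)^5 is the characteristic polynomial.

x - 1, x - 1, (x - 4)(x - 1)^3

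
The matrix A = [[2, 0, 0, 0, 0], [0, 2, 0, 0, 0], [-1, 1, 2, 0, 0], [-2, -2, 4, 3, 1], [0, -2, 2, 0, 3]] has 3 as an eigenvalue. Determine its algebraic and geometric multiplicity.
The characteristic polynomial is (x - 3)^2(x - 2)^3, so the factor x - 3 appears with exponent 2: the algebraic multiplicity is 2.

rank(A - 3I) = 4, so the eigenspace has dimension 5 - 4 = 1: the geometric multiplicity is 1.

Since 1 < 2, A is not diagonalizable.

algebraic multiplicity 2, geometric multiplicity 1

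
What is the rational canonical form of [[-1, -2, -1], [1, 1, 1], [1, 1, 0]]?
R = [[0, 0, -1], [1, 0, -1], [0, 1, 0]]

The invariant factors of A (the non-unit diagonal entries of the Smith normal form of xI - A over ℚ[x]) are x^3 + x + 1, each dividing the next. The characteristic polynomial is their product, x^3 + x + 1.

The rational canonical form is the block-diagonal matrix of companion matrices C(f_i):
R = [[0, 0, -1], [1, 0, -1], [0, 1, 0]].

Note the characteristic polynomial does not split into linear factors over ℚ, so A has no Jordan form over ℚ; the rational canonical form exists over any field.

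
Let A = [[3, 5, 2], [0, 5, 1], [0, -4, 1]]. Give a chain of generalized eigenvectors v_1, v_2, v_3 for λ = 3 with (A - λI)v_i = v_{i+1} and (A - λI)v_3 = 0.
We seek v_1 ∈ ker((A - 3I)^3) \ ker((A - 3I)^2), then set v_{i+1} = (A - 3I) v_i.

One such chain is v_1 = [[0, 0, 1]]^T, v_2 = [[2, 1, -2]]^T, v_3 = [[1, 0, 0]]^T. Check: (A - 3I) v_3 = [[0, 0, 0]]^T = 0.

v_1 = [[0, 0, 1]]^T, v_2 = [[2, 1, -2]]^T, v_3 = [[1, 0, 0]]^T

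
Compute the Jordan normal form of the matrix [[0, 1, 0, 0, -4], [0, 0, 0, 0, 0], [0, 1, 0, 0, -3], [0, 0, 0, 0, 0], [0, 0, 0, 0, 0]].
The characteristic polynomial is det(xI - A) = x^5, so the eigenvalues are 0 (algebraic multiplicity 5).

For λ = 0: rank(A) = 2, rank(A^2) = 0. The eigenspace has dimension 5 - 2 = 3, so there are 3 Jordan blocks; the rank sequence gives block sizes [2, 2, 1].

Assembling the blocks gives the Jordan form J above.

J = [[0, 1, 0, 0, 0], [0, 0, 0, 0, 0], [0, 0, 0, 1, 0], [0, 0, 0, 0, 0], [0, 0, 0, 0, 0]]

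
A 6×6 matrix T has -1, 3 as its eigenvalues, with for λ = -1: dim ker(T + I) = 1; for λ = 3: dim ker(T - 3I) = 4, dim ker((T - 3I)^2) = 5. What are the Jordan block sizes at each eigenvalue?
Jordan blocks: (-1, 1), (3, 2), (3, 1), (3, 1), (3, 1)

λ = -1: successive nullity increments [1] count blocks of size ≥ k; block sizes are [1].
λ = 3: successive nullity increments [4, 1] count blocks of size ≥ k; block sizes are [2, 1, 1, 1].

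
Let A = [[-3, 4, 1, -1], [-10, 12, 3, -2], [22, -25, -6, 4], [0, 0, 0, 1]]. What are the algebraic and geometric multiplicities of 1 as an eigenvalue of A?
algebraic multiplicity 4, geometric multiplicity 2

The characteristic polynomial is (x - 1)^4, so the factor x - 1 appears with exponent 4: the algebraic multiplicity is 4.

rank(A - I) = 2, so the eigenspace has dimension 4 - 2 = 2: the geometric multiplicity is 2.

Since 2 < 4, A is not diagonalizable.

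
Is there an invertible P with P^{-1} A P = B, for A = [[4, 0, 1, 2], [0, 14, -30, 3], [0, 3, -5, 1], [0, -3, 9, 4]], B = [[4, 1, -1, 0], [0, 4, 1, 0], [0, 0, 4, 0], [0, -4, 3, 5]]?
Yes.

Two matrices over a field are similar if and only if they have the same invariant factors.

Both A and B have characteristic polynomial (x - 5)(x - 4)^3 and minimal polynomial (x - 5)(x - 4)^3. Computing further, both have invariant factors (x - 5)(x - 4)^3. Hence A and B are similar.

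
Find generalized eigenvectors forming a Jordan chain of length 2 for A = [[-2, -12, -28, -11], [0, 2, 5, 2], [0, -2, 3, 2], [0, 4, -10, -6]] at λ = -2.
We seek v_1 ∈ ker((A + 2I)^2) \ ker(A + 2I), then set v_{i+1} = (A + 2I) v_i.

One such chain is v_1 = [[-1, 0, -2, 5]]^T, v_2 = [[1, 0, 0, 0]]^T. Check: (A + 2I) v_2 = [[0, 0, 0, 0]]^T = 0.

v_1 = [[-1, 0, -2, 5]]^T, v_2 = [[1, 0, 0, 0]]^T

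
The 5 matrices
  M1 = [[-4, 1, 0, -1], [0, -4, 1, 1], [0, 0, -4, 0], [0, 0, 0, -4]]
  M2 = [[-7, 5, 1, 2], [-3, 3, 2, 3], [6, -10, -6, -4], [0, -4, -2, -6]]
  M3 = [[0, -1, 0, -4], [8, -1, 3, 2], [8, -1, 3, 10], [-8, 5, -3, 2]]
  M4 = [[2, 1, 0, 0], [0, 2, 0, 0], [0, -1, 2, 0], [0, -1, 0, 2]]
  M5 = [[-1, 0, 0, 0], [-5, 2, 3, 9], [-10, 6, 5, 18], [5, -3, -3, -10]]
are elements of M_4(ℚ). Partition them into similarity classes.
4 classes: {M1, M2}, {M3}, {M4}, {M5}

Characteristic polynomials: χ_{M1} = (x + 4)^4, χ_{M2} = (x + 4)^4, χ_{M3} = x^3(x - 4), χ_{M4} = (x - 2)^4, χ_{M5} = (x + 1)^4.

{M1, M2}: invariant factors x + 4, (x + 4)^3.

{M3}: invariant factors x^3(x - 4).

{M4}: invariant factors x - 2, x - 2, (x - 2)^2.

{M5}: invariant factors x + 1, x + 1, (x + 1)^2.

Matrices are similar if and only if their invariant-factor lists agree; the partition into similarity classes is {M1, M2}, {M3}, {M4}, {M5}.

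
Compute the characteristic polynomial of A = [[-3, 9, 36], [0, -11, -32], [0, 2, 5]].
xI - A = [[x + 3, -9, -36], [0, x + 11, 32], [0, -2, x - 5]].

Expanding det(xI - A) along the first row:
det(xI - A) = + (x + 3)·det([[x + 11, 32], [-2, x - 5]]) - (-9)·det([[0, 32], [0, x - 5]]) + (-36)·det([[0, x + 11], [0, -2]]).

Evaluating gives χ_A(x) = x^3 + 9x^2 + 27x + 27 = (x + 3)^3.

χ_A(x) = (x + 3)^3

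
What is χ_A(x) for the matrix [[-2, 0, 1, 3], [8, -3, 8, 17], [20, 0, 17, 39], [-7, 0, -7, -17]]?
xI - A = [[x + 2, 0, -1, -3], [-8, x + 3, -8, -17], [-20, 0, x - 17, -39], [7, 0, 7, x + 17]].

Expanding det(xI - A) along the first row:
det(xI - A) = + (x + 2)·det([[x + 3, -8, -17], [0, x - 17, -39], [0, 7, x + 17]]) - (0)·det([[-8, -8, -17], [-20, x - 17, -39], [7, 7, x + 17]]) + (-1)·det([[-8, x + 3, -17], [-20, 0, -39], [7, 0, x + 17]]) - (-3)·det([[-8, x + 3, -8], [-20, 0, x - 17], [7, 0, 7]]).

Evaluating gives χ_A(x) = x^4 + 5x^3 - 9x^2 - 81x - 108 = (x - 4)(x + 3)^3.

χ_A(x) = (x - 4)(x + 3)^3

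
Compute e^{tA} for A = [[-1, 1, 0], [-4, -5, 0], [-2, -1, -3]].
A has Jordan form J = [[-3, 1, 0], [0, -3, 0], [0, 0, -3]] with A = PJP^{-1}, so e^{tA} = P e^{tJ} P^{-1}.

For a Jordan block J_k(λ), e^{tJ_k(λ)} = e^{λt} · (I + tN + t^2 N^2/2! + ... + t^{k-1} N^{k-1}/(k-1)!) where N is the nilpotent superdiagonal part.

Assembling the blocks and conjugating back gives the entries of e^{tA} as shown above.

e^{tA} = [[(2*t + 1)*e^{-3*t}, t*e^{-3*t}, 0], [-4*t*e^{-3*t}, (1 - 2*t)*e^{-3*t}, 0], [-2*t*e^{-3*t}, -t*e^{-3*t}, e^{-3*t}]]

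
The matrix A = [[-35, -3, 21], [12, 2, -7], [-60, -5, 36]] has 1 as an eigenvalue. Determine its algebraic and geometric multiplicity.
algebraic multiplicity 3, geometric multiplicity 2

The characteristic polynomial is (x - 1)^3, so the factor x - 1 appears with exponent 3: the algebraic multiplicity is 3.

rank(A - I) = 1, so the eigenspace has dimension 3 - 1 = 2: the geometric multiplicity is 2.

Since 2 < 3, A is not diagonalizable.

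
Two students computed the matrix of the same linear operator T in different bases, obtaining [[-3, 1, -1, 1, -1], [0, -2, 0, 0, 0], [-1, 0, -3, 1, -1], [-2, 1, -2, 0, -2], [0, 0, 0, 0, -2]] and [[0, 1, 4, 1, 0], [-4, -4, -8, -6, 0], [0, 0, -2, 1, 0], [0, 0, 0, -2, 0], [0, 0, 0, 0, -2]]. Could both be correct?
Yes.

Two matrices over a field are similar if and only if they have the same invariant factors.

Both A and B have characteristic polynomial (x + 2)^5 and minimal polynomial (x + 2)^2. Computing further, both have invariant factors x + 2, (x + 2)^2, (x + 2)^2. Hence A and B are similar.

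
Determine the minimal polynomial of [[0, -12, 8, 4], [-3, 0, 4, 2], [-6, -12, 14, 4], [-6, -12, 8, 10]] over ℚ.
The characteristic polynomial factors as (x - 6)^4. The minimal polynomial is ∏(x - λ)^{k_λ} where k_λ is the size of the largest Jordan block at λ.

For λ = 6: rank(A - 6I) = 1, and the largest Jordan block has size 2 (the smallest k with rank((A - 6I)^k) = rank((A - 6I)^(k+1))).

So m_A(x) = (x - 6)^2.

m_A(x) = (x - 6)^2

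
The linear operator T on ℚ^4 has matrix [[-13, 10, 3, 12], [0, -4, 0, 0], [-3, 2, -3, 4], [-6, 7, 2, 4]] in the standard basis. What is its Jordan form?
J = [[-4, 1, 0, 0], [0, -4, 0, 0], [0, 0, -4, 1], [0, 0, 0, -4]]

The characteristic polynomial is det(xI - A) = (x + 4)^4, so the eigenvalues are -4 (algebraic multiplicity 4).

For λ = -4: rank(A + 4I) = 2, rank((A + 4I)^2) = 0. The eigenspace has dimension 4 - 2 = 2, so there are 2 Jordan blocks; the rank sequence gives block sizes [2, 2].

Assembling the blocks gives the Jordan form J above.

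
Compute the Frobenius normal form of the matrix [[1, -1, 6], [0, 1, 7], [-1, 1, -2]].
The invariant factors of A (the non-unit diagonal entries of the Smith normal form of xI - A over ℚ[x]) are x^3 - 4x - 4, each dividing the next. The characteristic polynomial is their product, x^3 - 4x - 4.

The rational canonical form is the block-diagonal matrix of companion matrices C(f_i):
R = [[0, 0, 4], [1, 0, 4], [0, 1, 0]].

Note the characteristic polynomial does not split into linear factors over ℚ, so A has no Jordan form over ℚ; the rational canonical form exists over any field.

R = [[0, 0, 4], [1, 0, 4], [0, 1, 0]]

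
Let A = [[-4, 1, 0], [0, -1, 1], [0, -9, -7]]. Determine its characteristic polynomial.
χ_A(x) = (x + 4)^3

xI - A = [[x + 4, -1, 0], [0, x + 1, -1], [0, 9, x + 7]].

Expanding det(xI - A) along the first row:
det(xI - A) = + (x + 4)·det([[x + 1, -1], [9, x + 7]]) - (-1)·det([[0, -1], [0, x + 7]]) + (0)·det([[0, x + 1], [0, 9]]).

Evaluating gives χ_A(x) = x^3 + 12x^2 + 48x + 64 = (x + 4)^3.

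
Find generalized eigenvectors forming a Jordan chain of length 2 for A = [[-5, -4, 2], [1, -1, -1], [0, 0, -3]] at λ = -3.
v_1 = [[0, 0, 1]]^T, v_2 = [[2, -1, 0]]^T

We seek v_1 ∈ ker((A + 3I)^2) \ ker(A + 3I), then set v_{i+1} = (A + 3I) v_i.

One such chain is v_1 = [[0, 0, 1]]^T, v_2 = [[2, -1, 0]]^T. Check: (A + 3I) v_2 = [[0, 0, 0]]^T = 0.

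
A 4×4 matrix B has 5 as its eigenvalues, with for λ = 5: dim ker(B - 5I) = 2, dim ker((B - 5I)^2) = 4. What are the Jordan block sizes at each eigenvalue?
Jordan blocks: (5, 2), (5, 2)

λ = 5: successive nullity increments [2, 2] count blocks of size ≥ k; block sizes are [2, 2].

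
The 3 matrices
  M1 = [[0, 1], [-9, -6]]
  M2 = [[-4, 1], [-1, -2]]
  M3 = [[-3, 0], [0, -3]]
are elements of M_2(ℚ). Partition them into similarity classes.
2 classes: {M1, M2}, {M3}

Characteristic polynomials: χ_{M1} = (x + 3)^2, χ_{M2} = (x + 3)^2, χ_{M3} = (x + 3)^2.

{M1, M2}: invariant factors (x + 3)^2.

{M3}: invariant factors x + 3, x + 3.

Matrices are similar if and only if their invariant-factor lists agree; the partition into similarity classes is {M1, M2}, {M3}.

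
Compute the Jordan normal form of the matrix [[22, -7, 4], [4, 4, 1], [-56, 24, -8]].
The characteristic polynomial is det(xI - A) = (x - 6)^3, so the eigenvalues are 6 (algebraic multiplicity 3).

For λ = 6: rank(A - 6I) = 2, rank((A - 6I)^2) = 1, rank((A - 6I)^3) = 0. The eigenspace has dimension 3 - 2 = 1, so there is 1 Jordan block; the rank sequence gives block sizes [3].

Assembling the blocks gives the Jordan form J above.

J = [[6, 1, 0], [0, 6, 1], [0, 0, 6]]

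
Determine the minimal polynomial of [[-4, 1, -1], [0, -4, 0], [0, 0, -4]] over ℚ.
The characteristic polynomial factors as (x + 4)^3. The minimal polynomial is ∏(x - λ)^{k_λ} where k_λ is the size of the largest Jordan block at λ.

For λ = -4: rank(A + 4I) = 1, and the largest Jordan block has size 2 (the smallest k with rank((A + 4I)^k) = rank((A + 4I)^(k+1))).

So m_A(x) = (x + 4)^2.

m_A(x) = (x + 4)^2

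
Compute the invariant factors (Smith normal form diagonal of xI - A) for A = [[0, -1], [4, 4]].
The Jordan structure of A has elementary divisors (x - 2)^2. Arranging the block sizes at each eigenvalue in decreasing order and taking row products gives the invariant factors.

Invariant factors (smallest first, each dividing the next): (x - 2)^2.

Check: the last factor (x - 2)^2 is the minimal polynomial, and the product (x - 2)^2 is the characteristic polynomial.

(x - 2)^2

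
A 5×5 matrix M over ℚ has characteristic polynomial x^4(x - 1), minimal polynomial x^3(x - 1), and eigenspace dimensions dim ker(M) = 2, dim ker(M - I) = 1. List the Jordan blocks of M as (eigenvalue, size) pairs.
λ = 0: algebraic multiplicity 4 (exponent in χ_M), largest block size 3 (exponent in m_M), 2 blocks (geometric multiplicity). These force block sizes [3, 1].
λ = 1: algebraic multiplicity 1 (exponent in χ_M), largest block size 1 (exponent in m_M), 1 block (geometric multiplicity). This forces block sizes [1].

Jordan blocks: (0, 3), (0, 1), (1, 1)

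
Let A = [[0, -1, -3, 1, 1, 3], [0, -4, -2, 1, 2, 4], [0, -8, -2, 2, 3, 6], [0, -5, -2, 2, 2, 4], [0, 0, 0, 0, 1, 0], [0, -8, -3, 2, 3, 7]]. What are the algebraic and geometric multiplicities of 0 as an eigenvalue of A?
The characteristic polynomial is x^2(x - 1)^4, so the factor x appears with exponent 2: the algebraic multiplicity is 2.

rank(A) = 4, so the eigenspace has dimension 6 - 4 = 2: the geometric multiplicity is 2.

algebraic multiplicity 2, geometric multiplicity 2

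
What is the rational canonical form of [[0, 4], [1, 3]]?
R = [[0, 4], [1, 3]]

The invariant factors of A (the non-unit diagonal entries of the Smith normal form of xI - A over ℚ[x]) are (x - 4)(x + 1), each dividing the next. The characteristic polynomial is their product, (x - 4)(x + 1).

The rational canonical form is the block-diagonal matrix of companion matrices C(f_i):
R = [[0, 4], [1, 3]].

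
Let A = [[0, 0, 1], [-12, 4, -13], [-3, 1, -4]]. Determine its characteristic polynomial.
xI - A = [[x, 0, -1], [12, x - 4, 13], [3, -1, x + 4]].

Expanding det(xI - A) along the first row:
det(xI - A) = + (x)·det([[x - 4, 13], [-1, x + 4]]) - (0)·det([[12, 13], [3, x + 4]]) + (-1)·det([[12, x - 4], [3, -1]]).

Evaluating gives χ_A(x) = x^3.

χ_A(x) = x^3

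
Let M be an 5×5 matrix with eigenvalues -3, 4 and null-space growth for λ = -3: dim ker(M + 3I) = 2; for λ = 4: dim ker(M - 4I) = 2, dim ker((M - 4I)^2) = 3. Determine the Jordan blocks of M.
λ = -3: successive nullity increments [2] count blocks of size ≥ k; block sizes are [1, 1].
λ = 4: successive nullity increments [2, 1] count blocks of size ≥ k; block sizes are [2, 1].

Jordan blocks: (-3, 1), (-3, 1), (4, 2), (4, 1)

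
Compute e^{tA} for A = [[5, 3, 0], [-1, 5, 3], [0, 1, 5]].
A has Jordan form J = [[5, 1, 0], [0, 5, 1], [0, 0, 5]] with A = PJP^{-1}, so e^{tA} = P e^{tJ} P^{-1}.

For a Jordan block J_k(λ), e^{tJ_k(λ)} = e^{λt} · (I + tN + t^2 N^2/2! + ... + t^{k-1} N^{k-1}/(k-1)!) where N is the nilpotent superdiagonal part.

Assembling the blocks and conjugating back gives the entries of e^{tA} as shown above.

e^{tA} = [[(2 - 3*t^2)*e^{5*t}/2, 3*t*e^{5*t}, 9*t^2*e^{5*t}/2], [-t*e^{5*t}, e^{5*t}, 3*t*e^{5*t}], [-t^2*e^{5*t}/2, t*e^{5*t}, (3*t^2 + 2)*e^{5*t}/2]]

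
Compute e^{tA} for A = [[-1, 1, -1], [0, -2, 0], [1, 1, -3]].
e^{tA} = [[(t + 1)*e^{-2*t}, t*e^{-2*t}, -t*e^{-2*t}], [0, e^{-2*t}, 0], [t*e^{-2*t}, t*e^{-2*t}, (1 - t)*e^{-2*t}]]

A has Jordan form J = [[-2, 1, 0], [0, -2, 0], [0, 0, -2]] with A = PJP^{-1}, so e^{tA} = P e^{tJ} P^{-1}.

For a Jordan block J_k(λ), e^{tJ_k(λ)} = e^{λt} · (I + tN + t^2 N^2/2! + ... + t^{k-1} N^{k-1}/(k-1)!) where N is the nilpotent superdiagonal part.

Assembling the blocks and conjugating back gives the entries of e^{tA} as shown above.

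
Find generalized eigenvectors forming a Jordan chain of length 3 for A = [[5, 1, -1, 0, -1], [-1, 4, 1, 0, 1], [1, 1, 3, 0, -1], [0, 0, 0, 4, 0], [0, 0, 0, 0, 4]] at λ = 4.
v_1 = [[-1, 1, 0, 0, 0]]^T, v_2 = [[0, 1, 0, 0, 0]]^T, v_3 = [[1, 0, 1, 0, 0]]^T

We seek v_1 ∈ ker((A - 4I)^3) \ ker((A - 4I)^2), then set v_{i+1} = (A - 4I) v_i.

One such chain is v_1 = [[-1, 1, 0, 0, 0]]^T, v_2 = [[0, 1, 0, 0, 0]]^T, v_3 = [[1, 0, 1, 0, 0]]^T. Check: (A - 4I) v_3 = [[0, 0, 0, 0, 0]]^T = 0.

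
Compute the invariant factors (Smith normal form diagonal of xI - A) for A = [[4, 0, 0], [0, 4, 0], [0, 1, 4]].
x - 4, (x - 4)^2

The Jordan structure of A has elementary divisors (x - 4)^2, (x - 4). Arranging the block sizes at each eigenvalue in decreasing order and taking row products gives the invariant factors.

Invariant factors (smallest first, each dividing the next): x - 4, (x - 4)^2.

Check: the last factor (x - 4)^2 is the minimal polynomial, and the product (x - 4)^3 is the characteristic polynomial.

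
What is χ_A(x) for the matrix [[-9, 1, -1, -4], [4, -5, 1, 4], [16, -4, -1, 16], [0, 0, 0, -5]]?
xI - A = [[x + 9, -1, 1, 4], [-4, x + 5, -1, -4], [-16, 4, x + 1, -16], [0, 0, 0, x + 5]].

Expanding det(xI - A) along the first row:
det(xI - A) = + (x + 9)·det([[x + 5, -1, -4], [4, x + 1, -16], [0, 0, x + 5]]) - (-1)·det([[-4, -1, -4], [-16, x + 1, -16], [0, 0, x + 5]]) + (1)·det([[-4, x + 5, -4], [-16, 4, -16], [0, 0, x + 5]]) - (4)·det([[-4, x + 5, -1], [-16, 4, x + 1], [0, 0, 0]]).

Evaluating gives χ_A(x) = x^4 + 20x^3 + 150x^2 + 500x + 625 = (x + 5)^4.

χ_A(x) = (x + 5)^4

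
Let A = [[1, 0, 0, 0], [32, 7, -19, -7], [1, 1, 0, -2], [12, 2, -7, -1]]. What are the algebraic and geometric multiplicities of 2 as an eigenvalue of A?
algebraic multiplicity 3, geometric multiplicity 1

The characteristic polynomial is (x - 2)^3(x - 1), so the factor x - 2 appears with exponent 3: the algebraic multiplicity is 3.

rank(A - 2I) = 3, so the eigenspace has dimension 4 - 3 = 1: the geometric multiplicity is 1.

Since 1 < 3, A is not diagonalizable.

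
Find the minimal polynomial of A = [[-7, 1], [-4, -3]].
m_A(x) = (x + 5)^2

The characteristic polynomial factors as (x + 5)^2. The minimal polynomial is ∏(x - λ)^{k_λ} where k_λ is the size of the largest Jordan block at λ.

For λ = -5: rank(A + 5I) = 1, and the largest Jordan block has size 2 (the smallest k with rank((A + 5I)^k) = rank((A + 5I)^(k+1))).

So m_A(x) = (x + 5)^2.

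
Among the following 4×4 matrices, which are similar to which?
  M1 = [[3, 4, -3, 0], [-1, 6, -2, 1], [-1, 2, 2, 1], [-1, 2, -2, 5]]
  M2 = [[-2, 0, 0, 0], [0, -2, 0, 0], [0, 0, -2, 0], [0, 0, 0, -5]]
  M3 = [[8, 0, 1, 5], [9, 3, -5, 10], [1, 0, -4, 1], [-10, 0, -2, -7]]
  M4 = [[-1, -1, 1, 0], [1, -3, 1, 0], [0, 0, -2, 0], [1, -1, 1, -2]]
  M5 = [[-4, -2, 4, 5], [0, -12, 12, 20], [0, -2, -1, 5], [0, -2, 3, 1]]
Characteristic polynomials: χ_{M1} = (x - 4)^4, χ_{M2} = (x + 2)^3(x + 5), χ_{M3} = (x - 3)^2(x + 3)^2, χ_{M4} = (x + 2)^4, χ_{M5} = (x + 4)^4.

{M1}: invariant factors x - 4, (x - 4)^3.

{M2}: invariant factors x + 2, x + 2, (x + 2)(x + 5).

{M3}: invariant factors (x - 3)^2(x + 3)^2.

{M4}: invariant factors x + 2, x + 2, (x + 2)^2.

{M5}: invariant factors x + 4, (x + 4)^3.

Matrices are similar if and only if their invariant-factor lists agree; the partition into similarity classes is {M1}, {M2}, {M3}, {M4}, {M5}.

5 classes: {M1}, {M2}, {M3}, {M4}, {M5}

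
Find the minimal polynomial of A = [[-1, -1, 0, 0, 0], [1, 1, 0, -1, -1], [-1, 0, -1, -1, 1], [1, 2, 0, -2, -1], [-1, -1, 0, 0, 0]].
m_A(x) = x^2(x + 1)^2

The characteristic polynomial factors as x^2(x + 1)^3. The minimal polynomial is ∏(x - λ)^{k_λ} where k_λ is the size of the largest Jordan block at λ.

For λ = -1: rank(A + I) = 3, and the largest Jordan block has size 2 (the smallest k with rank((A + I)^k) = rank((A + I)^(k+1))).
For λ = 0: rank(A) = 4, and the largest Jordan block has size 2 (the smallest k with rank(A^k) = rank(A^(k+1))).

So m_A(x) = x^2(x + 1)^2.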